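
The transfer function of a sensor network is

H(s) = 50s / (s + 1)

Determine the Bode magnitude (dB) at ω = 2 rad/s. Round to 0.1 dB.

At s = jω = j2:
zero at origin: s = j2 → |·| = 2, ∠ = 90.00°
pole (s+1): 1 + j2 → |·| = √(1²+2²) = √5 ≈ 2.2361, ∠ = arctan(2/1) ≈ 63.43°
|H| = 50 · 2 / 2.2361 ≈ 44.721
Gain = 20 log₁₀(44.721) ≈ 33.01 dB

33.0 dB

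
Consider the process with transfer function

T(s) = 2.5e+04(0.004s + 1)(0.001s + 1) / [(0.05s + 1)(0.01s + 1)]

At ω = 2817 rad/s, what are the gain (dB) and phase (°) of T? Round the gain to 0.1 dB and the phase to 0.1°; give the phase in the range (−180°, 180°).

At ω = 2817 rad/s:
zero (1 + j2817·0.004) = 1 + j11.268 → |·| ≈ 11.312, ∠ ≈ 84.93°
zero (1 + j2817·0.001) = 1 + j2.817 → |·| ≈ 2.9892, ∠ ≈ 70.46°
pole (1 + j2817·0.05) = 1 + j140.85 → |·| ≈ 140.85, ∠ ≈ 89.59°
pole (1 + j2817·0.01) = 1 + j28.17 → |·| ≈ 28.188, ∠ ≈ 87.97°
|T| = 2.5e+04 · 11.312 · 2.9892 / (140.85 · 28.188) ≈ 212.92
Gain = 20 log₁₀(212.92) ≈ 46.56 dB
∠T = (84.93° + 70.46°) − (89.59° + 87.97°) = -22.17°

46.6 dB, -22.2°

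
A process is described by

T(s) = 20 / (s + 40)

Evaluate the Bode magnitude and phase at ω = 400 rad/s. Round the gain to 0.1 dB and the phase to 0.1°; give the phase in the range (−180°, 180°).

-26.1 dB, -84.3°

At s = jω = j400:
pole (s+40): 40 + j400 → |·| = √(40²+400²) = √161600 ≈ 402, ∠ = arctan(400/40) ≈ 84.29°
|T| = 20 / 402 ≈ 0.049751
Gain = 20 log₁₀(0.049751) ≈ -26.06 dB
∠T = 0.00° − 84.29° = -84.29°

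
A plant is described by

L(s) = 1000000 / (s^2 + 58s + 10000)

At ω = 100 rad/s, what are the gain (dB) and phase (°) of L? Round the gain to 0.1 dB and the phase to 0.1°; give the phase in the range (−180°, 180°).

44.7 dB, -90.0°

At s = jω = j100:
quadratic: (j100)² + 58·j100 + 10000 = 0 + j5800 → |·| ≈ 5800, ∠ ≈ 90.00°
|L| = 1000000 / 5800 ≈ 172.41
Gain = 20 log₁₀(172.41) ≈ 44.73 dB
∠L = 0.00° − 90.00° = -90.00°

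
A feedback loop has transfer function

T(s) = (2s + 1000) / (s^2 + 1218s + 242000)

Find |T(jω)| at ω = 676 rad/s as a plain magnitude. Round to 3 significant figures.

0.00198

Substitute s = j676:
Numerator: 2(j676) + 1000 = 1000 + j1352
Denominator: (j676)^2 + 1218(j676) + 242000 = -214976 + j823368
|N| = √(1000² + 1352²) ≈ 1681.6, ∠N ≈ 53.51°
|D| = √(214976² + 823368²) ≈ 8.5097e+05, ∠D ≈ 104.63°
|T| = 1681.6 / 8.5097e+05 ≈ 0.0019761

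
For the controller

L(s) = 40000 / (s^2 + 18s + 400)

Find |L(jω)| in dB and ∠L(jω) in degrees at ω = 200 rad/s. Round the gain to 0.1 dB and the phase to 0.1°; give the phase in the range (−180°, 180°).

At s = jω = j200:
quadratic: (j200)² + 18·j200 + 400 = -39600 + j3600 → |·| ≈ 39763, ∠ ≈ 174.81°
|L| = 40000 / 39763 ≈ 1.006
Gain = 20 log₁₀(1.006) ≈ 0.05 dB
∠L = 0.00° − 174.81° = -174.81°

0.1 dB, -174.8°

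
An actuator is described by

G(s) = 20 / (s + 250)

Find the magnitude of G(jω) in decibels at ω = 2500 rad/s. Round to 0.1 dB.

-42.0 dB

At s = jω = j2500:
pole (s+250): 250 + j2500 → |·| = √(250²+2500²) = √6312500 ≈ 2512.5, ∠ = arctan(2500/250) ≈ 84.29°
|G| = 20 / 2512.5 ≈ 0.0079602
Gain = 20 log₁₀(0.0079602) ≈ -41.98 dB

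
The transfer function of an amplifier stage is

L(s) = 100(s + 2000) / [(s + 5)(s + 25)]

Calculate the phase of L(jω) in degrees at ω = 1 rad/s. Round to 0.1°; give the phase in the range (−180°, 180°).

-13.6°

At s = jω = j1:
zero (s+2000): 2000 + j1 → |·| = √(2000²+1²) = √4000001 ≈ 2000, ∠ = arctan(1/2000) ≈ 0.03°
pole (s+5): 5 + j1 → |·| = √(5²+1²) = √26 ≈ 5.099, ∠ = arctan(1/5) ≈ 11.31°
pole (s+25): 25 + j1 → |·| = √(25²+1²) = √626 ≈ 25.02, ∠ = arctan(1/25) ≈ 2.29°
∠L = 0.03° − 13.60° = -13.57°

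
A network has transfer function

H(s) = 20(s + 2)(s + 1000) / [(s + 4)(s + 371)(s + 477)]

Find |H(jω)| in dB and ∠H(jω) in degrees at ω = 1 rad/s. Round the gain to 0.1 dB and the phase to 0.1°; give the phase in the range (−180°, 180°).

-24.3 dB, 12.3°

At s = jω = j1:
zero (s+2): 2 + j1 → |·| = √(2²+1²) = √5 ≈ 2.2361, ∠ = arctan(1/2) ≈ 26.57°
zero (s+1000): 1000 + j1 → |·| = √(1000²+1²) = √1000001 ≈ 1000, ∠ = arctan(1/1000) ≈ 0.06°
pole (s+4): 4 + j1 → |·| = √(4²+1²) = √17 ≈ 4.1231, ∠ = arctan(1/4) ≈ 14.04°
pole (s+371): 371 + j1 → |·| = √(371²+1²) = √137642 ≈ 371, ∠ = arctan(1/371) ≈ 0.15°
pole (s+477): 477 + j1 → |·| = √(477²+1²) = √227530 ≈ 477, ∠ = arctan(1/477) ≈ 0.12°
|H| = 20 · 2236.1 / 7.2965e+05 ≈ 0.061292
Gain = 20 log₁₀(0.061292) ≈ -24.25 dB
∠H = 26.63° − 14.31° = 12.32°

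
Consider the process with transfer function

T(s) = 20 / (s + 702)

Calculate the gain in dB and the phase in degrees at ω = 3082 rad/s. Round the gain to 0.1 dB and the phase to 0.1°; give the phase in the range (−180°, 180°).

-44.0 dB, -77.2°

Substitute s = j3082:
Numerator: 20 = 20 + j0
Denominator: (j3082) + 702 = 702 + j3082
|N| = √(20² + 0²) ≈ 20, ∠N ≈ 0.00°
|D| = √(702² + 3082²) ≈ 3160.9, ∠D ≈ 77.17°
|T| = 20 / 3160.9 ≈ 0.0063273
Gain = 20 log₁₀(0.0063273) ≈ -43.98 dB
∠T = 0.00° − 77.17° = -77.17°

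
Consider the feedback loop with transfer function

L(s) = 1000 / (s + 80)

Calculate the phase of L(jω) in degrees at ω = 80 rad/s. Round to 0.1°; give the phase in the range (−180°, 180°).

Substitute s = j80:
Numerator: 1000 = 1000 + j0
Denominator: (j80) + 80 = 80 + j80
|N| = √(1000² + 0²) ≈ 1000, ∠N ≈ 0.00°
|D| = √(80² + 80²) ≈ 113.14, ∠D ≈ 45.00°
∠L = 0.00° − 45.00° = -45.00°

-45.0°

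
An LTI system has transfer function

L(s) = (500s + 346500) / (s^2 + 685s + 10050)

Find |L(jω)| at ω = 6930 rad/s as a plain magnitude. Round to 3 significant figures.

Substitute s = j6930:
Numerator: 500(j6930) + 346500 = 346500 + j3465000
Denominator: (j6930)^2 + 685(j6930) + 10050 = -48014850 + j4747050
|N| = √(346500² + 3465000²) ≈ 3.4823e+06, ∠N ≈ 84.29°
|D| = √(48014850² + 4747050²) ≈ 4.8249e+07, ∠D ≈ 174.35°
|L| = 3.4823e+06 / 4.8249e+07 ≈ 0.072174

0.0722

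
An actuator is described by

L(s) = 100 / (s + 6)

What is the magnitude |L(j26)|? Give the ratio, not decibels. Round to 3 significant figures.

Substitute s = j26:
Numerator: 100 = 100 + j0
Denominator: (j26) + 6 = 6 + j26
|N| = √(100² + 0²) ≈ 100, ∠N ≈ 0.00°
|D| = √(6² + 26²) ≈ 26.683, ∠D ≈ 77.01°
|L| = 100 / 26.683 ≈ 3.7477

3.75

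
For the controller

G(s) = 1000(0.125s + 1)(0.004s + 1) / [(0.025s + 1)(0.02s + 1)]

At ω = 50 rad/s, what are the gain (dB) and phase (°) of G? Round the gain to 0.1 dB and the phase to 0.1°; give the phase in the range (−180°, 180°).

At ω = 50 rad/s:
zero (1 + j50·0.125) = 1 + j6.25 → |·| ≈ 6.3295, ∠ ≈ 80.91°
zero (1 + j50·0.004) = 1 + j0.2 → |·| ≈ 1.0198, ∠ ≈ 11.31°
pole (1 + j50·0.025) = 1 + j1.25 → |·| ≈ 1.6008, ∠ ≈ 51.34°
pole (1 + j50·0.02) = 1 + j1 → |·| ≈ 1.4142, ∠ ≈ 45.00°
|G| = 1000 · 6.3295 · 1.0198 / (1.6008 · 1.4142) ≈ 2851.3
Gain = 20 log₁₀(2851.3) ≈ 69.10 dB
∠G = (80.91° + 11.31°) − (51.34° + 45.00°) = -4.12°

69.1 dB, -4.1°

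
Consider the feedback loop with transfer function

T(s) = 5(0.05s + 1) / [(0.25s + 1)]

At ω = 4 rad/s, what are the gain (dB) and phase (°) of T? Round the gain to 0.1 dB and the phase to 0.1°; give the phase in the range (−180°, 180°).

11.1 dB, -33.7°

At ω = 4 rad/s:
zero (1 + j4·0.05) = 1 + j0.2 → |·| ≈ 1.0198, ∠ ≈ 11.31°
pole (1 + j4·0.25) = 1 + j1 → |·| ≈ 1.4142, ∠ ≈ 45.00°
|T| = 5 · 1.0198 / (1.4142) ≈ 3.6056
Gain = 20 log₁₀(3.6056) ≈ 11.14 dB
∠T = (11.31°) − (45.00°) = -33.69°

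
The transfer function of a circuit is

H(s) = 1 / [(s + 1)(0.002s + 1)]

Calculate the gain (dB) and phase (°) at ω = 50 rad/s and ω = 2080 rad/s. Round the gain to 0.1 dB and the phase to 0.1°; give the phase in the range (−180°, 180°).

ω = 50: -34.0 dB, -94.6°; ω = 2080: -79.0 dB, -166.5°

At ω = 50 rad/s:
pole (1 + j50·1) = 1 + j50 → |·| ≈ 50.01, ∠ ≈ 88.85°
pole (1 + j50·0.002) = 1 + j0.1 → |·| ≈ 1.005, ∠ ≈ 5.71°
|H| = 1 · 1 / (50.01 · 1.005) ≈ 0.019897
Gain = 20 log₁₀(0.019897) ≈ -34.02 dB
∠H = (0°) − (88.85° + 5.71°) = -94.56°

At ω = 2080 rad/s:
pole (1 + j2080·1) = 1 + j2080 → |·| ≈ 2080, ∠ ≈ 89.97°
pole (1 + j2080·0.002) = 1 + j4.16 → |·| ≈ 4.2785, ∠ ≈ 76.48°
|H| = 1 · 1 / (2080 · 4.2785) ≈ 0.00011237
Gain = 20 log₁₀(0.00011237) ≈ -78.99 dB
∠H = (0°) − (89.97° + 76.48°) = -166.45°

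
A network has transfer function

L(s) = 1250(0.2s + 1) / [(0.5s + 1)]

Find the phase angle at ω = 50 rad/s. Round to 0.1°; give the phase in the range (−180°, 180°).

At ω = 50 rad/s:
zero (1 + j50·0.2) = 1 + j10 → |·| ≈ 10.05, ∠ ≈ 84.29°
pole (1 + j50·0.5) = 1 + j25 → |·| ≈ 25.02, ∠ ≈ 87.71°
∠L = (84.29°) − (87.71°) = -3.42°

-3.4°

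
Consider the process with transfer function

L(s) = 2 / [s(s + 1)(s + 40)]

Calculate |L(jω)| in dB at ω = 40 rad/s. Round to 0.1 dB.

-93.1 dB

At s = jω = j40:
pole (s+1): 1 + j40 → |·| = √(1²+40²) = √1601 ≈ 40.012, ∠ = arctan(40/1) ≈ 88.57°
pole (s+40): 40 + j40 → |·| = √(40²+40²) = √3200 ≈ 56.569, ∠ = arctan(40/40) ≈ 45.00°
pole at origin: |s| = 40, ∠ = 90.00° (in denominator)
|L| = 2 / 90538 ≈ 2.209e-05
Gain = 20 log₁₀(2.209e-05) ≈ -93.12 dB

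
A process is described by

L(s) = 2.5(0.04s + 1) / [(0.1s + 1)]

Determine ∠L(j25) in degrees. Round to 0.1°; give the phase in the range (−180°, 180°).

-23.2°

At ω = 25 rad/s:
zero (1 + j25·0.04) = 1 + j1 → |·| ≈ 1.4142, ∠ ≈ 45.00°
pole (1 + j25·0.1) = 1 + j2.5 → |·| ≈ 2.6926, ∠ ≈ 68.20°
∠L = (45.00°) − (68.20°) = -23.20°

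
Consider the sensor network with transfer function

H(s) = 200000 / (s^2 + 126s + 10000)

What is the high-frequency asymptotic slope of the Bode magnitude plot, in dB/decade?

Each pole contributes −20 dB/decade at high frequency; each zero contributes +20 dB/decade.
Net: 0 zero(s) − 2 pole(s) → -40 dB/decade.

-40 dB/decade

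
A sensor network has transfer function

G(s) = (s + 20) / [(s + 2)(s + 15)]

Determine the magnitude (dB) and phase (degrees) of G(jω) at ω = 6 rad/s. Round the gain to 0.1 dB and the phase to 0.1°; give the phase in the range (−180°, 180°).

-13.8 dB, -76.7°

At s = jω = j6:
zero (s+20): 20 + j6 → |·| = √(20²+6²) = √436 ≈ 20.881, ∠ = arctan(6/20) ≈ 16.70°
pole (s+2): 2 + j6 → |·| = √(2²+6²) = √40 ≈ 6.3246, ∠ = arctan(6/2) ≈ 71.57°
pole (s+15): 15 + j6 → |·| = √(15²+6²) = √261 ≈ 16.155, ∠ = arctan(6/15) ≈ 21.80°
|G| = 1 · 20.881 / 102.17 ≈ 0.20438
Gain = 20 log₁₀(0.20438) ≈ -13.79 dB
∠G = 16.70° − 93.37° = -76.67°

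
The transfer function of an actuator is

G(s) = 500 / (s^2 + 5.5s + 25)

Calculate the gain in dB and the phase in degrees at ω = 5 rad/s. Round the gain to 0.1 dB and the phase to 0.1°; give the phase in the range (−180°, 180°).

25.2 dB, -90.0°

At s = jω = j5:
quadratic: (j5)² + 5.5·j5 + 25 = 0 + j27.5 → |·| ≈ 27.5, ∠ ≈ 90.00°
|G| = 500 / 27.5 ≈ 18.182
Gain = 20 log₁₀(18.182) ≈ 25.19 dB
∠G = 0.00° − 90.00° = -90.00°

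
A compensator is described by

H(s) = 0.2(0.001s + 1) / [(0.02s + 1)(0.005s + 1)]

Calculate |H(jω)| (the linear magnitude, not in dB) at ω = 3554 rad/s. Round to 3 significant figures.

At ω = 3554 rad/s:
zero (1 + j3554·0.001) = 1 + j3.554 → |·| ≈ 3.692, ∠ ≈ 74.28°
pole (1 + j3554·0.02) = 1 + j71.08 → |·| ≈ 71.087, ∠ ≈ 89.19°
pole (1 + j3554·0.005) = 1 + j17.77 → |·| ≈ 17.798, ∠ ≈ 86.78°
|H| = 0.2 · 3.692 / (71.087 · 17.798) ≈ 0.00058362

0.000584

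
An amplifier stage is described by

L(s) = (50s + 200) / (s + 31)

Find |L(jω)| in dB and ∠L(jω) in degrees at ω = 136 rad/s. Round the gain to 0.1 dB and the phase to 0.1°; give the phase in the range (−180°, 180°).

33.8 dB, 11.2°

Substitute s = j136:
Numerator: 50(j136) + 200 = 200 + j6800
Denominator: (j136) + 31 = 31 + j136
|N| = √(200² + 6800²) ≈ 6802.9, ∠N ≈ 88.32°
|D| = √(31² + 136²) ≈ 139.49, ∠D ≈ 77.16°
|L| = 6802.9 / 139.49 ≈ 48.77
Gain = 20 log₁₀(48.77) ≈ 33.76 dB
∠L = 88.32° − 77.16° = 11.16°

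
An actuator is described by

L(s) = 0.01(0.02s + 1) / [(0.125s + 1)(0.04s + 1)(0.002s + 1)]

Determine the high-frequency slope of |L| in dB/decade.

Each pole contributes −20 dB/decade at high frequency; each zero contributes +20 dB/decade.
Net: 1 zero(s) − 3 pole(s) → -40 dB/decade.

-40 dB/decade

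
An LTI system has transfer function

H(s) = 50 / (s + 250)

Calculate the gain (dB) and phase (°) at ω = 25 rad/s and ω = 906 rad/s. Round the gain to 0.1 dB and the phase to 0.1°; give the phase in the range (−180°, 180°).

At s = jω = j25:
pole (s+250): 250 + j25 → |·| = √(250²+25²) = √63125 ≈ 251.25, ∠ = arctan(25/250) ≈ 5.71°
|H| = 50 / 251.25 ≈ 0.199
Gain = 20 log₁₀(0.199) ≈ -14.02 dB
∠H = 0.00° − 5.71° = -5.71°

At s = jω = j906:
pole (s+250): 250 + j906 → |·| = √(250²+906²) = √883336 ≈ 939.86, ∠ = arctan(906/250) ≈ 74.57°
|H| = 50 / 939.86 ≈ 0.053199
Gain = 20 log₁₀(0.053199) ≈ -25.48 dB
∠H = 0.00° − 74.57° = -74.57°

ω = 25: -14.0 dB, -5.7°; ω = 906: -25.5 dB, -74.6°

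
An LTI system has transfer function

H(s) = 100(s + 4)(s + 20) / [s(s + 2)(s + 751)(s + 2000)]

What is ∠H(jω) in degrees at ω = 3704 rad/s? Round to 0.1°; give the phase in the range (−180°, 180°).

-140.5°

At s = jω = j3704:
zero (s+4): 4 + j3704 → |·| = √(4²+3704²) = √13719632 ≈ 3704, ∠ = arctan(3704/4) ≈ 89.94°
zero (s+20): 20 + j3704 → |·| = √(20²+3704²) = √13720016 ≈ 3704.1, ∠ = arctan(3704/20) ≈ 89.69°
pole (s+2): 2 + j3704 → |·| = √(2²+3704²) = √13719620 ≈ 3704, ∠ = arctan(3704/2) ≈ 89.97°
pole (s+751): 751 + j3704 → |·| = √(751²+3704²) = √14283617 ≈ 3779.4, ∠ = arctan(3704/751) ≈ 78.54°
pole (s+2000): 2000 + j3704 → |·| = √(2000²+3704²) = √17719616 ≈ 4209.5, ∠ = arctan(3704/2000) ≈ 61.63°
pole at origin: |s| = 3704, ∠ = 90.00° (in denominator)
∠H = 179.63° − 320.14° = -140.51°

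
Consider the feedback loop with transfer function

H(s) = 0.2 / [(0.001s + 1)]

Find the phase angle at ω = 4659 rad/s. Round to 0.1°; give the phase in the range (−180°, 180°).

-77.9°

At ω = 4659 rad/s:
pole (1 + j4659·0.001) = 1 + j4.659 → |·| ≈ 4.7651, ∠ ≈ 77.89°
∠H = (0°) − (77.89°) = -77.89°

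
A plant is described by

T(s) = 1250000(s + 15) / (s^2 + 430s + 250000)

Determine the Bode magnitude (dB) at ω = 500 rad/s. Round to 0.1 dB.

At s = jω = j500:
zero (s+15): 15 + j500 → |·| = √(15²+500²) = √250225 ≈ 500.22, ∠ = arctan(500/15) ≈ 88.28°
quadratic: (j500)² + 430·j500 + 250000 = 0 + j215000 → |·| ≈ 2.15e+05, ∠ ≈ 90.00°
|T| = 1250000 · 500.22 / 2.15e+05 ≈ 2908.3
Gain = 20 log₁₀(2908.3) ≈ 69.27 dB

69.3 dB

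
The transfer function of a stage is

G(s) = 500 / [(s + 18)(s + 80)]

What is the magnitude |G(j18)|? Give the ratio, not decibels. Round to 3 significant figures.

At s = jω = j18:
pole (s+18): 18 + j18 → |·| = √(18²+18²) = √648 ≈ 25.456, ∠ = arctan(18/18) ≈ 45.00°
pole (s+80): 80 + j18 → |·| = √(80²+18²) = √6724 ≈ 82, ∠ = arctan(18/80) ≈ 12.68°
|G| = 500 / 2087.4 ≈ 0.23953

0.240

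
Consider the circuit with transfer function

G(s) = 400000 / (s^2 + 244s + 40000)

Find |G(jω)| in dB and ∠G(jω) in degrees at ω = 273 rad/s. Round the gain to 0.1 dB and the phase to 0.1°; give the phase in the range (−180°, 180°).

14.5 dB, -117.4°

At s = jω = j273:
quadratic: (j273)² + 244·j273 + 40000 = -34529 + j66612 → |·| ≈ 75029, ∠ ≈ 117.40°
|G| = 400000 / 75029 ≈ 5.3313
Gain = 20 log₁₀(5.3313) ≈ 14.54 dB
∠G = 0.00° − 117.40° = -117.40°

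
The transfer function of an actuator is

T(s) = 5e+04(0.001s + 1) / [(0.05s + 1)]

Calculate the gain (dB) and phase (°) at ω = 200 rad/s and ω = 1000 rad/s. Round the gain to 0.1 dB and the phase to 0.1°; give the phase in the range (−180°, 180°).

ω = 200: 74.1 dB, -73.0°; ω = 1000: 63.0 dB, -43.9°

At ω = 200 rad/s:
zero (1 + j200·0.001) = 1 + j0.2 → |·| ≈ 1.0198, ∠ ≈ 11.31°
pole (1 + j200·0.05) = 1 + j10 → |·| ≈ 10.05, ∠ ≈ 84.29°
|T| = 5e+04 · 1.0198 / (10.05) ≈ 5073.6
Gain = 20 log₁₀(5073.6) ≈ 74.11 dB
∠T = (11.31°) − (84.29°) = -72.98°

At ω = 1000 rad/s:
zero (1 + j1000·0.001) = 1 + j1 → |·| ≈ 1.4142, ∠ ≈ 45.00°
pole (1 + j1000·0.05) = 1 + j50 → |·| ≈ 50.01, ∠ ≈ 88.85°
|T| = 5e+04 · 1.4142 / (50.01) ≈ 1413.9
Gain = 20 log₁₀(1413.9) ≈ 63.01 dB
∠T = (45.00°) − (88.85°) = -43.85°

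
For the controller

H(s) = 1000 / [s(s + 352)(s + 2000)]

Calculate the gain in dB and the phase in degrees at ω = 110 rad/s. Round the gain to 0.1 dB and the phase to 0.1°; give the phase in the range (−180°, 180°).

-98.2 dB, -110.5°

At s = jω = j110:
pole (s+352): 352 + j110 → |·| = √(352²+110²) = √136004 ≈ 368.79, ∠ = arctan(110/352) ≈ 17.35°
pole (s+2000): 2000 + j110 → |·| = √(2000²+110²) = √4012100 ≈ 2003, ∠ = arctan(110/2000) ≈ 3.15°
pole at origin: |s| = 110, ∠ = 90.00° (in denominator)
|H| = 1000 / 8.1256e+07 ≈ 1.2307e-05
Gain = 20 log₁₀(1.2307e-05) ≈ -98.20 dB
∠H = 0.00° − 110.50° = -110.50°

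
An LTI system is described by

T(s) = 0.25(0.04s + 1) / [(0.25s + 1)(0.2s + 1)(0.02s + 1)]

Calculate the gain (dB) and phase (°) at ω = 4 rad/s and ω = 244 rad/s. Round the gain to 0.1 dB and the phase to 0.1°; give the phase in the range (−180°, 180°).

ω = 4: -17.1 dB, -79.1°; ω = 244: -75.6 dB, -172.2°

At ω = 4 rad/s:
zero (1 + j4·0.04) = 1 + j0.16 → |·| ≈ 1.0127, ∠ ≈ 9.09°
pole (1 + j4·0.25) = 1 + j1 → |·| ≈ 1.4142, ∠ ≈ 45.00°
pole (1 + j4·0.2) = 1 + j0.8 → |·| ≈ 1.2806, ∠ ≈ 38.66°
pole (1 + j4·0.02) = 1 + j0.08 → |·| ≈ 1.0032, ∠ ≈ 4.57°
|T| = 0.25 · 1.0127 / (1.4142 · 1.2806 · 1.0032) ≈ 0.13935
Gain = 20 log₁₀(0.13935) ≈ -17.12 dB
∠T = (9.09°) − (45.00° + 38.66° + 4.57°) = -79.14°

At ω = 244 rad/s:
zero (1 + j244·0.04) = 1 + j9.76 → |·| ≈ 9.8111, ∠ ≈ 84.15°
pole (1 + j244·0.25) = 1 + j61 → |·| ≈ 61.008, ∠ ≈ 89.06°
pole (1 + j244·0.2) = 1 + j48.8 → |·| ≈ 48.81, ∠ ≈ 88.83°
pole (1 + j244·0.02) = 1 + j4.88 → |·| ≈ 4.9814, ∠ ≈ 78.42°
|T| = 0.25 · 9.8111 / (61.008 · 48.81 · 4.9814) ≈ 0.00016535
Gain = 20 log₁₀(0.00016535) ≈ -75.63 dB
∠T = (84.15°) − (89.06° + 88.83° + 78.42°) = -172.16°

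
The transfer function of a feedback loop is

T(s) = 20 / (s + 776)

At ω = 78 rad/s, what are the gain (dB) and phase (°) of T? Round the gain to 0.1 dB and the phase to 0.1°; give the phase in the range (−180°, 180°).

At s = jω = j78:
pole (s+776): 776 + j78 → |·| = √(776²+78²) = √608260 ≈ 779.91, ∠ = arctan(78/776) ≈ 5.74°
|T| = 20 / 779.91 ≈ 0.025644
Gain = 20 log₁₀(0.025644) ≈ -31.82 dB
∠T = 0.00° − 5.74° = -5.74°

-31.8 dB, -5.7°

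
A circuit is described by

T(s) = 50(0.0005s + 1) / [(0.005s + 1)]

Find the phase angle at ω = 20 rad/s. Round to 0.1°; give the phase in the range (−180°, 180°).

-5.1°

At ω = 20 rad/s:
zero (1 + j20·0.0005) = 1 + j0.01 → |·| ≈ 1, ∠ ≈ 0.57°
pole (1 + j20·0.005) = 1 + j0.1 → |·| ≈ 1.005, ∠ ≈ 5.71°
∠T = (0.57°) − (5.71°) = -5.14°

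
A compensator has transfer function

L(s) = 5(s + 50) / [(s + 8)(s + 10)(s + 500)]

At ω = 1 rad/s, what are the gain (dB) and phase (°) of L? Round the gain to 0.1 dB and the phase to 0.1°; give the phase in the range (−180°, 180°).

-44.2 dB, -11.8°

At s = jω = j1:
zero (s+50): 50 + j1 → |·| = √(50²+1²) = √2501 ≈ 50.01, ∠ = arctan(1/50) ≈ 1.15°
pole (s+8): 8 + j1 → |·| = √(8²+1²) = √65 ≈ 8.0623, ∠ = arctan(1/8) ≈ 7.13°
pole (s+10): 10 + j1 → |·| = √(10²+1²) = √101 ≈ 10.05, ∠ = arctan(1/10) ≈ 5.71°
pole (s+500): 500 + j1 → |·| = √(500²+1²) = √250001 ≈ 500, ∠ = arctan(1/500) ≈ 0.11°
|L| = 5 · 50.01 / 40513 ≈ 0.0061721
Gain = 20 log₁₀(0.0061721) ≈ -44.19 dB
∠L = 1.15° − 12.95° = -11.80°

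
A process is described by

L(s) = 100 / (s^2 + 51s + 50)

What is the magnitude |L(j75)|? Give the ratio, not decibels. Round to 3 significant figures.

Substitute s = j75:
Numerator: 100 = 100 + j0
Denominator: (j75)^2 + 51(j75) + 50 = -5575 + j3825
|N| = √(100² + 0²) ≈ 100, ∠N ≈ 0.00°
|D| = √(5575² + 3825²) ≈ 6761, ∠D ≈ 145.55°
|L| = 100 / 6761 ≈ 0.014791

0.0148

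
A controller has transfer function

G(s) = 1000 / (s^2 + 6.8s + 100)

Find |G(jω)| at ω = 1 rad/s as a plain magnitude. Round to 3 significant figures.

At s = jω = j1:
quadratic: (j1)² + 6.8·j1 + 100 = 99 + j6.8 → |·| ≈ 99.233, ∠ ≈ 3.93°
|G| = 1000 / 99.233 ≈ 10.077

10.1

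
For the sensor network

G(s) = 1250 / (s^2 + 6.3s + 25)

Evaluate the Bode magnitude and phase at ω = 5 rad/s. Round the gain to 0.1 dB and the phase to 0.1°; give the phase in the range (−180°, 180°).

At s = jω = j5:
quadratic: (j5)² + 6.3·j5 + 25 = 0 + j31.5 → |·| ≈ 31.5, ∠ ≈ 90.00°
|G| = 1250 / 31.5 ≈ 39.683
Gain = 20 log₁₀(39.683) ≈ 31.97 dB
∠G = 0.00° − 90.00° = -90.00°

32.0 dB, -90.0°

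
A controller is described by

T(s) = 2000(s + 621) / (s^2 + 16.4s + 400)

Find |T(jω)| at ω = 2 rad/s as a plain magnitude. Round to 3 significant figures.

At s = jω = j2:
zero (s+621): 621 + j2 → |·| = √(621²+2²) = √385645 ≈ 621, ∠ = arctan(2/621) ≈ 0.18°
quadratic: (j2)² + 16.4·j2 + 400 = 396 + j32.8 → |·| ≈ 397.36, ∠ ≈ 4.73°
|T| = 2000 · 621 / 397.36 ≈ 3125.6

3.13e+03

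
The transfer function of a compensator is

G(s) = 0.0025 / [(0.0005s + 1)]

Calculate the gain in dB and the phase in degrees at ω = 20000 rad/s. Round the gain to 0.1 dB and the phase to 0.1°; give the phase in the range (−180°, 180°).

-72.1 dB, -84.3°

At ω = 20000 rad/s:
pole (1 + j20000·0.0005) = 1 + j10 → |·| ≈ 10.05, ∠ ≈ 84.29°
|G| = 0.0025 · 1 / (10.05) ≈ 0.00024876
Gain = 20 log₁₀(0.00024876) ≈ -72.08 dB
∠G = (0°) − (84.29°) = -84.29°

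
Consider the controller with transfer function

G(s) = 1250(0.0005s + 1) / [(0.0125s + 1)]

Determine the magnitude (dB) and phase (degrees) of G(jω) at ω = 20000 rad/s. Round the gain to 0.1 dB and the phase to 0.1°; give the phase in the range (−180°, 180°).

34.0 dB, -5.5°

At ω = 20000 rad/s:
zero (1 + j20000·0.0005) = 1 + j10 → |·| ≈ 10.05, ∠ ≈ 84.29°
pole (1 + j20000·0.0125) = 1 + j250 → |·| ≈ 250, ∠ ≈ 89.77°
|G| = 1250 · 10.05 / (250) ≈ 50.25
Gain = 20 log₁₀(50.25) ≈ 34.02 dB
∠G = (84.29°) − (89.77°) = -5.48°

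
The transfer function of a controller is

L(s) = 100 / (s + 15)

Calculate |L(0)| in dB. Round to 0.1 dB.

16.5 dB

L(0) = 100 / (15) ≈ 6.6667
20 log₁₀(6.6667) ≈ 16.48 dB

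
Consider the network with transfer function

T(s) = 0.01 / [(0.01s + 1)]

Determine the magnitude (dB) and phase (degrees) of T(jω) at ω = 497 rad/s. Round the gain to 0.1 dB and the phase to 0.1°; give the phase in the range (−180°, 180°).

-54.1 dB, -78.6°

At ω = 497 rad/s:
pole (1 + j497·0.01) = 1 + j4.97 → |·| ≈ 5.0696, ∠ ≈ 78.62°
|T| = 0.01 · 1 / (5.0696) ≈ 0.0019725
Gain = 20 log₁₀(0.0019725) ≈ -54.10 dB
∠T = (0°) − (78.62°) = -78.62°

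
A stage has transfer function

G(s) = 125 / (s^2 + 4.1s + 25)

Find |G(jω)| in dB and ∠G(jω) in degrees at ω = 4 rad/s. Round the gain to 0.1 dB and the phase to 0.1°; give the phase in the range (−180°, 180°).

At s = jω = j4:
quadratic: (j4)² + 4.1·j4 + 25 = 9 + j16.4 → |·| ≈ 18.707, ∠ ≈ 61.24°
|G| = 125 / 18.707 ≈ 6.682
Gain = 20 log₁₀(6.682) ≈ 16.50 dB
∠G = 0.00° − 61.24° = -61.24°

16.5 dB, -61.2°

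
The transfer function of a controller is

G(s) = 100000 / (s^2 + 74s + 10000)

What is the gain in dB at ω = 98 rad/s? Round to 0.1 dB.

22.8 dB

At s = jω = j98:
quadratic: (j98)² + 74·j98 + 10000 = 396 + j7252 → |·| ≈ 7262.8, ∠ ≈ 86.87°
|G| = 100000 / 7262.8 ≈ 13.769
Gain = 20 log₁₀(13.769) ≈ 22.78 dB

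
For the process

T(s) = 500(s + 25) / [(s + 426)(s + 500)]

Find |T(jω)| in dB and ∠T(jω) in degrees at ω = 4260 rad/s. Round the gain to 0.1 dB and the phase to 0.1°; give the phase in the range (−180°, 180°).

-18.7 dB, -77.9°

At s = jω = j4260:
zero (s+25): 25 + j4260 → |·| = √(25²+4260²) = √18148225 ≈ 4260.1, ∠ = arctan(4260/25) ≈ 89.66°
pole (s+426): 426 + j4260 → |·| = √(426²+4260²) = √18329076 ≈ 4281.2, ∠ = arctan(4260/426) ≈ 84.29°
pole (s+500): 500 + j4260 → |·| = √(500²+4260²) = √18397600 ≈ 4289.2, ∠ = arctan(4260/500) ≈ 83.31°
|T| = 500 · 4260.1 / 1.8363e+07 ≈ 0.116
Gain = 20 log₁₀(0.116) ≈ -18.71 dB
∠T = 89.66° − 167.60° = -77.94°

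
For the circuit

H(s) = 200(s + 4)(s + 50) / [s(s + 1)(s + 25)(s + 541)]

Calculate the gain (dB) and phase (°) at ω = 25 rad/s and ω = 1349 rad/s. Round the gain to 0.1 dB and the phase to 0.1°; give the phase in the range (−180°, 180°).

At s = jω = j25:
zero (s+4): 4 + j25 → |·| = √(4²+25²) = √641 ≈ 25.318, ∠ = arctan(25/4) ≈ 80.91°
zero (s+50): 50 + j25 → |·| = √(50²+25²) = √3125 ≈ 55.902, ∠ = arctan(25/50) ≈ 26.57°
pole (s+1): 1 + j25 → |·| = √(1²+25²) = √626 ≈ 25.02, ∠ = arctan(25/1) ≈ 87.71°
pole (s+25): 25 + j25 → |·| = √(25²+25²) = √1250 ≈ 35.355, ∠ = arctan(25/25) ≈ 45.00°
pole (s+541): 541 + j25 → |·| = √(541²+25²) = √293306 ≈ 541.58, ∠ = arctan(25/541) ≈ 2.65°
pole at origin: |s| = 25, ∠ = 90.00° (in denominator)
|H| = 200 · 1415.3 / 1.1977e+07 ≈ 0.023634
Gain = 20 log₁₀(0.023634) ≈ -32.53 dB
∠H = 107.48° − 225.36° = -117.88°

At s = jω = j1349:
zero (s+4): 4 + j1349 → |·| = √(4²+1349²) = √1819817 ≈ 1349, ∠ = arctan(1349/4) ≈ 89.83°
zero (s+50): 50 + j1349 → |·| = √(50²+1349²) = √1822301 ≈ 1349.9, ∠ = arctan(1349/50) ≈ 87.88°
pole (s+1): 1 + j1349 → |·| = √(1²+1349²) = √1819802 ≈ 1349, ∠ = arctan(1349/1) ≈ 89.96°
pole (s+25): 25 + j1349 → |·| = √(25²+1349²) = √1820426 ≈ 1349.2, ∠ = arctan(1349/25) ≈ 88.94°
pole (s+541): 541 + j1349 → |·| = √(541²+1349²) = √2112482 ≈ 1453.4, ∠ = arctan(1349/541) ≈ 68.15°
pole at origin: |s| = 1349, ∠ = 90.00° (in denominator)
|H| = 200 · 1.821e+06 / 3.5685e+12 ≈ 0.00010206
Gain = 20 log₁₀(0.00010206) ≈ -79.82 dB
∠H = 177.71° − 337.05° = -159.34°

ω = 25: -32.5 dB, -117.9°; ω = 1349: -79.8 dB, -159.3°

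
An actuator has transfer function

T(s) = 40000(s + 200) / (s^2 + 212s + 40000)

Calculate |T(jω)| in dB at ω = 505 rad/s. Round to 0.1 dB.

At s = jω = j505:
zero (s+200): 200 + j505 → |·| = √(200²+505²) = √295025 ≈ 543.16, ∠ = arctan(505/200) ≈ 68.39°
quadratic: (j505)² + 212·j505 + 40000 = -215025 + j107060 → |·| ≈ 2.402e+05, ∠ ≈ 153.53°
|T| = 40000 · 543.16 / 2.402e+05 ≈ 90.451
Gain = 20 log₁₀(90.451) ≈ 39.13 dB

39.1 dB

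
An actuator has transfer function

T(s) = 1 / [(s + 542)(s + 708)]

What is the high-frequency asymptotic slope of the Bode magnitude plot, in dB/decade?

-40 dB/decade

Each pole contributes −20 dB/decade at high frequency; each zero contributes +20 dB/decade.
Net: 0 zero(s) − 2 pole(s) → -40 dB/decade.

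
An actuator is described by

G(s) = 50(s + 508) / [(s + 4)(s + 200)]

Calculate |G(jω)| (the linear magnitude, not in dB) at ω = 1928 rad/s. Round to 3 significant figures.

0.0267

At s = jω = j1928:
zero (s+508): 508 + j1928 → |·| = √(508²+1928²) = √3975248 ≈ 1993.8, ∠ = arctan(1928/508) ≈ 75.24°
pole (s+4): 4 + j1928 → |·| = √(4²+1928²) = √3717200 ≈ 1928, ∠ = arctan(1928/4) ≈ 89.88°
pole (s+200): 200 + j1928 → |·| = √(200²+1928²) = √3757184 ≈ 1938.3, ∠ = arctan(1928/200) ≈ 84.08°
|G| = 50 · 1993.8 / 3.737e+06 ≈ 0.026676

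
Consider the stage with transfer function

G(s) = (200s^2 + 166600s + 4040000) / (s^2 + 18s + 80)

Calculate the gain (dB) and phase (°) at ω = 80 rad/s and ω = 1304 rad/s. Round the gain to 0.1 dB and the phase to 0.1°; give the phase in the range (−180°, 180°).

Substitute s = j80:
Numerator: 200(j80)^2 + 166600(j80) + 4040000 = 2760000 + j13328000
Denominator: (j80)^2 + 18(j80) + 80 = -6320 + j1440
|N| = √(2760000² + 13328000²) ≈ 1.3611e+07, ∠N ≈ 78.30°
|D| = √(6320² + 1440²) ≈ 6482, ∠D ≈ 167.16°
|G| = 1.3611e+07 / 6482 ≈ 2099.8
Gain = 20 log₁₀(2099.8) ≈ 66.44 dB
∠G = 78.30° − 167.16° = -88.86°

Substitute s = j1304:
Numerator: 200(j1304)^2 + 166600(j1304) + 4040000 = -336043200 + j217246400
Denominator: (j1304)^2 + 18(j1304) + 80 = -1700336 + j23472
|N| = √(336043200² + 217246400²) ≈ 4.0015e+08, ∠N ≈ 147.12°
|D| = √(1700336² + 23472²) ≈ 1.7005e+06, ∠D ≈ 179.21°
|G| = 4.0015e+08 / 1.7005e+06 ≈ 235.31
Gain = 20 log₁₀(235.31) ≈ 47.43 dB
∠G = 147.12° − 179.21° = -32.09°

ω = 80: 66.4 dB, -88.9°; ω = 1304: 47.4 dB, -32.1°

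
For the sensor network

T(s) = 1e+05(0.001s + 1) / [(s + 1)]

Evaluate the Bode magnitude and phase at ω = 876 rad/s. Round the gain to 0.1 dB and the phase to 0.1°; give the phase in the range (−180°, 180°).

43.6 dB, -48.7°

At ω = 876 rad/s:
zero (1 + j876·0.001) = 1 + j0.876 → |·| ≈ 1.3294, ∠ ≈ 41.22°
pole (1 + j876·1) = 1 + j876 → |·| ≈ 876, ∠ ≈ 89.93°
|T| = 1e+05 · 1.3294 / (876) ≈ 151.76
Gain = 20 log₁₀(151.76) ≈ 43.62 dB
∠T = (41.22°) − (89.93°) = -48.71°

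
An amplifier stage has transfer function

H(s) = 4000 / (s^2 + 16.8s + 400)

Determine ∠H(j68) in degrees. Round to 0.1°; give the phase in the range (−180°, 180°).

-164.9°

At s = jω = j68:
quadratic: (j68)² + 16.8·j68 + 400 = -4224 + j1142.4 → |·| ≈ 4375.8, ∠ ≈ 164.87°
∠H = 0.00° − 164.87° = -164.87°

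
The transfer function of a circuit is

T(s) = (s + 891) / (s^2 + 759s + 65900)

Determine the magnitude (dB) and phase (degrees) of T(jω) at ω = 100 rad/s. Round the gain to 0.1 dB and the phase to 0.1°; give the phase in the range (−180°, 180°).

Substitute s = j100:
Numerator: (j100) + 891 = 891 + j100
Denominator: (j100)^2 + 759(j100) + 65900 = 55900 + j75900
|N| = √(891² + 100²) ≈ 896.59, ∠N ≈ 6.40°
|D| = √(55900² + 75900²) ≈ 94264, ∠D ≈ 53.63°
|T| = 896.59 / 94264 ≈ 0.0095115
Gain = 20 log₁₀(0.0095115) ≈ -40.44 dB
∠T = 6.40° − 53.63° = -47.23°

-40.4 dB, -47.2°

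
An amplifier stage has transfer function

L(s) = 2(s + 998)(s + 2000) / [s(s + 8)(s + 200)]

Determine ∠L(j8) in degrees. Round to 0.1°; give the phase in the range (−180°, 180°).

-136.6°

At s = jω = j8:
zero (s+998): 998 + j8 → |·| = √(998²+8²) = √996068 ≈ 998.03, ∠ = arctan(8/998) ≈ 0.46°
zero (s+2000): 2000 + j8 → |·| = √(2000²+8²) = √4000064 ≈ 2000, ∠ = arctan(8/2000) ≈ 0.23°
pole (s+8): 8 + j8 → |·| = √(8²+8²) = √128 ≈ 11.314, ∠ = arctan(8/8) ≈ 45.00°
pole (s+200): 200 + j8 → |·| = √(200²+8²) = √40064 ≈ 200.16, ∠ = arctan(8/200) ≈ 2.29°
pole at origin: |s| = 8, ∠ = 90.00° (in denominator)
∠L = 0.69° − 137.29° = -136.60°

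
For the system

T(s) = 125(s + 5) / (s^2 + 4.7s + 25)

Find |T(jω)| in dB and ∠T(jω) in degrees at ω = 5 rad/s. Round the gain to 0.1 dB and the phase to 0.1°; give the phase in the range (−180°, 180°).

At s = jω = j5:
zero (s+5): 5 + j5 → |·| = √(5²+5²) = √50 ≈ 7.0711, ∠ = arctan(5/5) ≈ 45.00°
quadratic: (j5)² + 4.7·j5 + 25 = 0 + j23.5 → |·| ≈ 23.5, ∠ ≈ 90.00°
|T| = 125 · 7.0711 / 23.5 ≈ 37.612
Gain = 20 log₁₀(37.612) ≈ 31.51 dB
∠T = 45.00° − 90.00° = -45.00°

31.5 dB, -45.0°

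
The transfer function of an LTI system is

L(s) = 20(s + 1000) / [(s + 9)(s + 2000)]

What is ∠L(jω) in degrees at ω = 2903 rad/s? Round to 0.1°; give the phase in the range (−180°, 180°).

At s = jω = j2903:
zero (s+1000): 1000 + j2903 → |·| = √(1000²+2903²) = √9427409 ≈ 3070.4, ∠ = arctan(2903/1000) ≈ 70.99°
pole (s+9): 9 + j2903 → |·| = √(9²+2903²) = √8427490 ≈ 2903, ∠ = arctan(2903/9) ≈ 89.82°
pole (s+2000): 2000 + j2903 → |·| = √(2000²+2903²) = √12427409 ≈ 3525.3, ∠ = arctan(2903/2000) ≈ 55.44°
∠L = 70.99° − 145.26° = -74.27°

-74.3°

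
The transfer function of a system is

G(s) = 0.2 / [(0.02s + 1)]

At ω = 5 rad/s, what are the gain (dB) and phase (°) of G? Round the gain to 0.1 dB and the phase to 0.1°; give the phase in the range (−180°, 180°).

-14.0 dB, -5.7°

At ω = 5 rad/s:
pole (1 + j5·0.02) = 1 + j0.1 → |·| ≈ 1.005, ∠ ≈ 5.71°
|G| = 0.2 · 1 / (1.005) ≈ 0.199
Gain = 20 log₁₀(0.199) ≈ -14.02 dB
∠G = (0°) − (5.71°) = -5.71°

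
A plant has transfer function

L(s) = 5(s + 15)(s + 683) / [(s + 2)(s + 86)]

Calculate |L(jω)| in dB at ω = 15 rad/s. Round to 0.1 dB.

34.8 dB

At s = jω = j15:
zero (s+15): 15 + j15 → |·| = √(15²+15²) = √450 ≈ 21.213, ∠ = arctan(15/15) ≈ 45.00°
zero (s+683): 683 + j15 → |·| = √(683²+15²) = √466714 ≈ 683.16, ∠ = arctan(15/683) ≈ 1.26°
pole (s+2): 2 + j15 → |·| = √(2²+15²) = √229 ≈ 15.133, ∠ = arctan(15/2) ≈ 82.41°
pole (s+86): 86 + j15 → |·| = √(86²+15²) = √7621 ≈ 87.298, ∠ = arctan(15/86) ≈ 9.89°
|L| = 5 · 14492 / 1321.1 ≈ 54.848
Gain = 20 log₁₀(54.848) ≈ 34.78 dB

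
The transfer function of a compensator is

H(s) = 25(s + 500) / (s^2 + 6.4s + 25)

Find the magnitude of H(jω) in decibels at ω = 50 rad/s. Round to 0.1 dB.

14.0 dB

At s = jω = j50:
zero (s+500): 500 + j50 → |·| = √(500²+50²) = √252500 ≈ 502.49, ∠ = arctan(50/500) ≈ 5.71°
quadratic: (j50)² + 6.4·j50 + 25 = -2475 + j320 → |·| ≈ 2495.6, ∠ ≈ 172.63°
|H| = 25 · 502.49 / 2495.6 ≈ 5.0338
Gain = 20 log₁₀(5.0338) ≈ 14.04 dB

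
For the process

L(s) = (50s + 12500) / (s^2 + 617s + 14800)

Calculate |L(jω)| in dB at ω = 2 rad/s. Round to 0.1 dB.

Substitute s = j2:
Numerator: 50(j2) + 12500 = 12500 + j100
Denominator: (j2)^2 + 617(j2) + 14800 = 14796 + j1234
|N| = √(12500² + 100²) ≈ 12500, ∠N ≈ 0.46°
|D| = √(14796² + 1234²) ≈ 14847, ∠D ≈ 4.77°
|L| = 12500 / 14847 ≈ 0.84192
Gain = 20 log₁₀(0.84192) ≈ -1.49 dB

-1.5 dB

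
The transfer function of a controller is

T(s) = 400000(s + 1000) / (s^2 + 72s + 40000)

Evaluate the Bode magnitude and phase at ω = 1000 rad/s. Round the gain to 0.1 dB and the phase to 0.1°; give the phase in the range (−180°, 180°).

55.4 dB, -130.7°

At s = jω = j1000:
zero (s+1000): 1000 + j1000 → |·| = √(1000²+1000²) = √2000000 ≈ 1414.2, ∠ = arctan(1000/1000) ≈ 45.00°
quadratic: (j1000)² + 72·j1000 + 40000 = -960000 + j72000 → |·| ≈ 9.627e+05, ∠ ≈ 175.71°
|T| = 400000 · 1414.2 / 9.627e+05 ≈ 587.6
Gain = 20 log₁₀(587.6) ≈ 55.38 dB
∠T = 45.00° − 175.71° = -130.71°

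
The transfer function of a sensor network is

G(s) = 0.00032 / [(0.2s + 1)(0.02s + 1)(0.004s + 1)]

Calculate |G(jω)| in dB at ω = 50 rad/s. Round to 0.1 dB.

-93.1 dB

At ω = 50 rad/s:
pole (1 + j50·0.2) = 1 + j10 → |·| ≈ 10.05, ∠ ≈ 84.29°
pole (1 + j50·0.02) = 1 + j1 → |·| ≈ 1.4142, ∠ ≈ 45.00°
pole (1 + j50·0.004) = 1 + j0.2 → |·| ≈ 1.0198, ∠ ≈ 11.31°
|G| = 0.00032 · 1 / (10.05 · 1.4142 · 1.0198) ≈ 2.2078e-05
Gain = 20 log₁₀(2.2078e-05) ≈ -93.12 dB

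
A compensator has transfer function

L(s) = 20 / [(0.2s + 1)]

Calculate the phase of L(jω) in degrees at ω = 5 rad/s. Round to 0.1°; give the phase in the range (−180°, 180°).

At ω = 5 rad/s:
pole (1 + j5·0.2) = 1 + j1 → |·| ≈ 1.4142, ∠ ≈ 45.00°
∠L = (0°) − (45.00°) = -45.00°

-45.0°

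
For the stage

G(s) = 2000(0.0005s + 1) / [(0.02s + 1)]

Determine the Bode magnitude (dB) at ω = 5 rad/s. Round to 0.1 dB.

66.0 dB

At ω = 5 rad/s:
zero (1 + j5·0.0005) = 1 + j0.0025 → |·| ≈ 1, ∠ ≈ 0.14°
pole (1 + j5·0.02) = 1 + j0.1 → |·| ≈ 1.005, ∠ ≈ 5.71°
|G| = 2000 · 1 / (1.005) ≈ 1990
Gain = 20 log₁₀(1990) ≈ 65.98 dB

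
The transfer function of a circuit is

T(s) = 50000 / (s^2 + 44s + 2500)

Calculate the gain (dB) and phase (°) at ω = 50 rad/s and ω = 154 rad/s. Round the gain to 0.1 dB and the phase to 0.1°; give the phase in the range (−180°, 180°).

At s = jω = j50:
quadratic: (j50)² + 44·j50 + 2500 = 0 + j2200 → |·| ≈ 2200, ∠ ≈ 90.00°
|T| = 50000 / 2200 ≈ 22.727
Gain = 20 log₁₀(22.727) ≈ 27.13 dB
∠T = 0.00° − 90.00° = -90.00°

At s = jω = j154:
quadratic: (j154)² + 44·j154 + 2500 = -21216 + j6776 → |·| ≈ 22272, ∠ ≈ 162.29°
|T| = 50000 / 22272 ≈ 2.245
Gain = 20 log₁₀(2.245) ≈ 7.02 dB
∠T = 0.00° − 162.29° = -162.29°

ω = 50: 27.1 dB, -90.0°; ω = 154: 7.0 dB, -162.3°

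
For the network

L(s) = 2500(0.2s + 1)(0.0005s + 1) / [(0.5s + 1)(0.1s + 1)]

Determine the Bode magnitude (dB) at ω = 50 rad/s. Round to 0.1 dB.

45.9 dB

At ω = 50 rad/s:
zero (1 + j50·0.2) = 1 + j10 → |·| ≈ 10.05, ∠ ≈ 84.29°
zero (1 + j50·0.0005) = 1 + j0.025 → |·| ≈ 1.0003, ∠ ≈ 1.43°
pole (1 + j50·0.5) = 1 + j25 → |·| ≈ 25.02, ∠ ≈ 87.71°
pole (1 + j50·0.1) = 1 + j5 → |·| ≈ 5.099, ∠ ≈ 78.69°
|L| = 2500 · 10.05 · 1.0003 / (25.02 · 5.099) ≈ 197
Gain = 20 log₁₀(197) ≈ 45.89 dB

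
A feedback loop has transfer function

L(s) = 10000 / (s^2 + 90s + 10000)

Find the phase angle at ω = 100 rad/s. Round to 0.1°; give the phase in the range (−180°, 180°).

At s = jω = j100:
quadratic: (j100)² + 90·j100 + 10000 = 0 + j9000 → |·| ≈ 9000, ∠ ≈ 90.00°
∠L = 0.00° − 90.00° = -90.00°

-90.0°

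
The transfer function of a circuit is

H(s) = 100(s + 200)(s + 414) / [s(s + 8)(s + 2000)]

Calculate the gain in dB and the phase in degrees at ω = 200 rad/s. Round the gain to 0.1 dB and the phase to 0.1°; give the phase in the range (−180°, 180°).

At s = jω = j200:
zero (s+200): 200 + j200 → |·| = √(200²+200²) = √80000 ≈ 282.84, ∠ = arctan(200/200) ≈ 45.00°
zero (s+414): 414 + j200 → |·| = √(414²+200²) = √211396 ≈ 459.78, ∠ = arctan(200/414) ≈ 25.78°
pole (s+8): 8 + j200 → |·| = √(8²+200²) = √40064 ≈ 200.16, ∠ = arctan(200/8) ≈ 87.71°
pole (s+2000): 2000 + j200 → |·| = √(2000²+200²) = √4040000 ≈ 2010, ∠ = arctan(200/2000) ≈ 5.71°
pole at origin: |s| = 200, ∠ = 90.00° (in denominator)
|H| = 100 · 1.3004e+05 / 8.0464e+07 ≈ 0.16161
Gain = 20 log₁₀(0.16161) ≈ -15.83 dB
∠H = 70.78° − 183.42° = -112.64°

-15.8 dB, -112.6°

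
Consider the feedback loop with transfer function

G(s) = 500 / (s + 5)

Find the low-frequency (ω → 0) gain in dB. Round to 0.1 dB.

G(0) = 500 / 5 = 100
20 log₁₀(100) ≈ 40.00 dB

40.0 dB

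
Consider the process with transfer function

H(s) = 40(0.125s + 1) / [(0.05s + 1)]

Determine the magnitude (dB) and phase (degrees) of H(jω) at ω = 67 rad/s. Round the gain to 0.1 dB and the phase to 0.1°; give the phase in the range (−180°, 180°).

At ω = 67 rad/s:
zero (1 + j67·0.125) = 1 + j8.375 → |·| ≈ 8.4345, ∠ ≈ 83.19°
pole (1 + j67·0.05) = 1 + j3.35 → |·| ≈ 3.4961, ∠ ≈ 73.38°
|H| = 40 · 8.4345 / (3.4961) ≈ 96.502
Gain = 20 log₁₀(96.502) ≈ 39.69 dB
∠H = (83.19°) − (73.38°) = 9.81°

39.7 dB, 9.8°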